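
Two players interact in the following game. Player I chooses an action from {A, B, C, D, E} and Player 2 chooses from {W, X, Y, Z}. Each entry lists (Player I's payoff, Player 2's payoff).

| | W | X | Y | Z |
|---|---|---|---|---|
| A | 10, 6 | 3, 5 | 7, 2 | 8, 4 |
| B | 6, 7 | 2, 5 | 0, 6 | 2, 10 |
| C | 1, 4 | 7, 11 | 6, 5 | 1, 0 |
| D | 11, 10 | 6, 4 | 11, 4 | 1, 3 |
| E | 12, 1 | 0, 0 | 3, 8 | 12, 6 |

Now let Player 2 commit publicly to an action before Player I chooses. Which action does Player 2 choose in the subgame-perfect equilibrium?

X

Work backward from Player I's decision.
- W → Player I plays E (best of 10, 6, 1, 11, 12); Player 2 gets 1.
- X → Player I plays C (best of 3, 2, 7, 6, 0); Player 2 gets 11.
- Y → Player I plays D (best of 7, 0, 6, 11, 3); Player 2 gets 4.
- Z → Player I plays E (best of 8, 2, 1, 1, 12); Player 2 gets 6.
Maximizing over 1, 11, 4, 6, Player 2 chooses X. Subgame-perfect outcome: (C, X) with payoffs (7, 11).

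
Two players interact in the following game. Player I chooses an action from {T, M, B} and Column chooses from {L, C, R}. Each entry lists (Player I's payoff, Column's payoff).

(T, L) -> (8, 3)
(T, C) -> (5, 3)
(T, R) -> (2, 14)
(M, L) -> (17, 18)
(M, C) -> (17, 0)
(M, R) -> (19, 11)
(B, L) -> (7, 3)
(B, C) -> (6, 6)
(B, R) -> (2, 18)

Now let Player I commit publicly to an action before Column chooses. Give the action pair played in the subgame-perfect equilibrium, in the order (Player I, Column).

(M, L)

Backward induction with Player I moving first.
- T → Column plays R (best of 3, 3, 14); Player I gets 2.
- M → Column plays L (best of 18, 0, 11); Player I gets 17.
- B → Column plays R (best of 3, 6, 18); Player I gets 2.
Player I's induced payoffs are 2, 17, 2, so Player I commits to M. Subgame-perfect outcome: (M, L) with payoffs (17, 18).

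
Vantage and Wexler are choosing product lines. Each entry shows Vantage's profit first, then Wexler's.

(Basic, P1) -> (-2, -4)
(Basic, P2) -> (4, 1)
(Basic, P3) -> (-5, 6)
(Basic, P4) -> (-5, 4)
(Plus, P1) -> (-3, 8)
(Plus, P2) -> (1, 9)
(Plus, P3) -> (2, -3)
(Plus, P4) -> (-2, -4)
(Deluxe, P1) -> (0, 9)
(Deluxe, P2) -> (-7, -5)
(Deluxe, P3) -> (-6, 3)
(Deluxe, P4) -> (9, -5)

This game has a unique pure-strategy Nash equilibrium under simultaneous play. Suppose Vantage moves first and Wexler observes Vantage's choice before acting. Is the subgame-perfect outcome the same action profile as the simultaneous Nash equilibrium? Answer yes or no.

no

Backward induction with Vantage moving first.
- Basic: BR = P3, leader payoff -5.
- Plus: BR = P2, leader payoff 1.
- Deluxe: BR = P1, leader payoff 0.
Maximizing over -5, 1, 0, Vantage chooses Plus. Subgame-perfect outcome: (Plus, P2) with payoffs (1, 9).
For the simultaneous game, intersect best replies.
Vantage's best replies: P1→Deluxe; P2→Basic; P3→Plus; P4→Deluxe.
Wexler's best replies: Basic→P3; Plus→P2; Deluxe→P1.
Only (Deluxe, P1) has each player best-responding; Nash payoffs (0, 9).
Sequential outcome (Plus, P2) differs from the Nash profile (Deluxe, P1).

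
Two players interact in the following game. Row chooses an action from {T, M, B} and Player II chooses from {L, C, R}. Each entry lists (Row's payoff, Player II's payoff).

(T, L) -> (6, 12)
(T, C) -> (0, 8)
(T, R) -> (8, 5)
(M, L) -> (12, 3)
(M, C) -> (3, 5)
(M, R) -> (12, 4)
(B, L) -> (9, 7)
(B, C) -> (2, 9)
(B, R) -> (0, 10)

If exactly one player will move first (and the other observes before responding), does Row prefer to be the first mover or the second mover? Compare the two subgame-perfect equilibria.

If Row leads: Player II's best replies are T→L, M→C, B→R; Row's induced payoffs 6, 3, 0; outcome (T, L), payoffs (6, 12).
If Player II leads: Row's best replies are L→M, C→M, R→M; Player II's induced payoffs 3, 5, 4; outcome (M, C), payoffs (3, 5).
Row gets 6 moving first and 3 moving second, so Row prefers to move first.

first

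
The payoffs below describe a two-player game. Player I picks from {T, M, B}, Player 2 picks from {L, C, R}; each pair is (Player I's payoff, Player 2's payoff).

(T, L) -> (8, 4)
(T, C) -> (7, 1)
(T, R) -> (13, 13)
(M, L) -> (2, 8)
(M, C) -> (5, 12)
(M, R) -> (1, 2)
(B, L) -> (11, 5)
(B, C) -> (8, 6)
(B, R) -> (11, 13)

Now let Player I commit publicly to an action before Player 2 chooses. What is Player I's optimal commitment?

Backward induction with Player I moving first.
- T: Player 2 compares 4, 1, 13 and picks R; Player I would get 13.
- M: Player 2 compares 8, 12, 2 and picks C; Player I would get 5.
- B: Player 2 compares 5, 6, 13 and picks R; Player I would get 11.
Player I's induced payoffs are 13, 5, 11, so Player I commits to T. Subgame-perfect outcome: (T, R) with payoffs (13, 13).

T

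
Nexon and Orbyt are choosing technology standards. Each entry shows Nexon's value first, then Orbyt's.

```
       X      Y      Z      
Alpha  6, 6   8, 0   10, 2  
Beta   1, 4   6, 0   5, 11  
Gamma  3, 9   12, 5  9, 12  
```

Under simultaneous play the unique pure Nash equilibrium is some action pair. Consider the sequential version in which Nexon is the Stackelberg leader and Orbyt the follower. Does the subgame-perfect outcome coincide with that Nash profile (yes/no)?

Solve by backward induction (Nexon leads).
- Alpha: Orbyt compares 6, 0, 2 and picks X; Nexon would get 6.
- Beta: Orbyt compares 4, 0, 11 and picks Z; Nexon would get 5.
- Gamma: Orbyt compares 9, 5, 12 and picks Z; Nexon would get 9.
Among 6, 5, 9, the best is 9 at Gamma. Subgame-perfect outcome: (Gamma, Z) with payoffs (9, 12).
Under simultaneous play:
Nexon's best replies: X→Alpha; Y→Gamma; Z→Alpha.
Orbyt's best replies: Alpha→X; Beta→Z; Gamma→Z.
The unique mutual best reply is (Alpha, X), giving (6, 6).
Sequential outcome (Gamma, Z) differs from the Nash profile (Alpha, X).

no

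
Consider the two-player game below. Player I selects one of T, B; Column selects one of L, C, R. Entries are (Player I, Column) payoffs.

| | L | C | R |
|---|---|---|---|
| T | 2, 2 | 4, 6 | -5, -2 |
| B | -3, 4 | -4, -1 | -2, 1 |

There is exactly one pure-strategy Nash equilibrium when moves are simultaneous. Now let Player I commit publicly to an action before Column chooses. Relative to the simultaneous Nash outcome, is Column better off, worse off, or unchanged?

Column best-responds to each possible Player I move:
- T: Column compares 2, 6, -2 and picks C; Player I would get 4.
- B: Column compares 4, -1, 1 and picks L; Player I would get -3.
Among 4, -3, the best is 4 at T. Subgame-perfect outcome: (T, C) with payoffs (4, 6).
Now find the simultaneous Nash equilibrium.
Player I's best replies: L→T; C→T; R→B.
Column's best replies: T→C; B→L.
Only (T, C) has each player best-responding; Nash payoffs (4, 6).
Column earns 6 sequentially versus 6 at the Nash outcome: unchanged.

unchanged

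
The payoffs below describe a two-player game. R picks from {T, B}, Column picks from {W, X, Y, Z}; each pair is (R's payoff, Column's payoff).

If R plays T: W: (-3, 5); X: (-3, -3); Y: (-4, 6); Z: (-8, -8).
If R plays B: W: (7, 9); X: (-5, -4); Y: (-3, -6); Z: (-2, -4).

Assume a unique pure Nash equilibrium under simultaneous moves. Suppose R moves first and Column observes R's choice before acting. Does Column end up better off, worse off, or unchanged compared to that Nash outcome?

unchanged

Backward induction with R moving first.
- T: Column compares 5, -3, 6, -8 and picks Y; R would get -4.
- B: Column compares 9, -4, -6, -4 and picks W; R would get 7.
R's induced payoffs are -4, 7, so R commits to B. Subgame-perfect outcome: (B, W) with payoffs (7, 9).
For the simultaneous game, intersect best replies.
R's best replies: W→B; X→T; Y→B; Z→B.
Column's best replies: T→Y; B→W.
The unique mutual best reply is (B, W), giving (7, 9).
Column earns 9 sequentially versus 9 at the Nash outcome: unchanged.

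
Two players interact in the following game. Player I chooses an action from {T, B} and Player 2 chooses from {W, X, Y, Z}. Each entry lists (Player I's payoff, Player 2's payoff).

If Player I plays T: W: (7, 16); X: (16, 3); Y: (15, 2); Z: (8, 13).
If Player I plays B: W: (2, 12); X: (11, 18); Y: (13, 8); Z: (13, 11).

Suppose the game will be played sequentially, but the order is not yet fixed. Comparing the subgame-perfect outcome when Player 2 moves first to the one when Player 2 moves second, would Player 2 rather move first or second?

If Player I leads: Player 2's best replies are T→W, B→X; Player I's induced payoffs 7, 11; outcome (B, X), payoffs (11, 18).
If Player 2 leads: Player I's best replies are W→T, X→T, Y→T, Z→B; Player 2's induced payoffs 16, 3, 2, 11; outcome (T, W), payoffs (7, 16).
Player 2 gets 16 moving first and 18 moving second, so Player 2 prefers to move second.

second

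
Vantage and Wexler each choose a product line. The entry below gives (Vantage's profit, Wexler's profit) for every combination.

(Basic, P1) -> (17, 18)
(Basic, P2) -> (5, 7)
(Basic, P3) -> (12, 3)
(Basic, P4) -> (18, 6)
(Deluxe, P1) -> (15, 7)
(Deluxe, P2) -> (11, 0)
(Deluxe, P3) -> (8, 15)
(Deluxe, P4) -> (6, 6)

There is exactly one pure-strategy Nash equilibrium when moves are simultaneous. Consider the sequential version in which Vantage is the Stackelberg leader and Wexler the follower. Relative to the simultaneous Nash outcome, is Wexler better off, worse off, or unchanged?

unchanged

Work backward from Wexler's decision.
- Basic: BR = P1, leader payoff 17.
- Deluxe: BR = P3, leader payoff 8.
Maximizing over 17, 8, Vantage chooses Basic. Subgame-perfect outcome: (Basic, P1) with payoffs (17, 18).
Now find the simultaneous Nash equilibrium.
Vantage's best replies: P1→Basic; P2→Deluxe; P3→Basic; P4→Basic.
Wexler's best replies: Basic→P1; Deluxe→P3.
Only (Basic, P1) has each player best-responding; Nash payoffs (17, 18).
Wexler earns 18 sequentially versus 18 at the Nash outcome: unchanged.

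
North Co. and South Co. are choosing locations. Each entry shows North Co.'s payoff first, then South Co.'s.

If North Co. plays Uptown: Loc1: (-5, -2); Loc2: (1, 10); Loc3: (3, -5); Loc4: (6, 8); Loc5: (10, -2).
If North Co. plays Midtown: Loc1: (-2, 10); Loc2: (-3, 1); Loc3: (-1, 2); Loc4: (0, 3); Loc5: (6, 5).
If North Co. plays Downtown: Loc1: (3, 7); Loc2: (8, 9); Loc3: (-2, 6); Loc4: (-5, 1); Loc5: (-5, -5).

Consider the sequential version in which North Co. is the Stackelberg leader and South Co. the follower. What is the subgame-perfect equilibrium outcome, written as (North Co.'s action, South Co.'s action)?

(Downtown, Loc2)

South Co. best-responds to each possible North Co. move:
- Uptown: South Co. compares -2, 10, -5, 8, -2 and picks Loc2; North Co. would get 1.
- Midtown: South Co. compares 10, 1, 2, 3, 5 and picks Loc1; North Co. would get -2.
- Downtown: South Co. compares 7, 9, 6, 1, -5 and picks Loc2; North Co. would get 8.
North Co.'s induced payoffs are 1, -2, 8, so North Co. commits to Downtown. Subgame-perfect outcome: (Downtown, Loc2) with payoffs (8, 9).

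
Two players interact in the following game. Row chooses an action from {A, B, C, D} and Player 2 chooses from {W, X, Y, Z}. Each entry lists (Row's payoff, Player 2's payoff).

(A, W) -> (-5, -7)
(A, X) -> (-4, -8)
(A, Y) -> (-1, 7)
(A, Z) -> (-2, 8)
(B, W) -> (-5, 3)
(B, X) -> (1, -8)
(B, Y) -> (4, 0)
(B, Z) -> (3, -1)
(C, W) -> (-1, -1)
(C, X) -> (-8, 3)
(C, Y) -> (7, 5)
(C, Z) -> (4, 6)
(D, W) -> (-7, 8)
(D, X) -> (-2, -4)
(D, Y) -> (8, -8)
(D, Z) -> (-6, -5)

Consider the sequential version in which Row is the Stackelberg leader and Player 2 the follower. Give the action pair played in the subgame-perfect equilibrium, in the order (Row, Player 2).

Backward induction with Row moving first.
- A → Player 2 plays Z (best of -7, -8, 7, 8); Row gets -2.
- B → Player 2 plays W (best of 3, -8, 0, -1); Row gets -5.
- C → Player 2 plays Z (best of -1, 3, 5, 6); Row gets 4.
- D → Player 2 plays W (best of 8, -4, -8, -5); Row gets -7.
Among -2, -5, 4, -7, the best is 4 at C. Subgame-perfect outcome: (C, Z) with payoffs (4, 6).

(C, Z)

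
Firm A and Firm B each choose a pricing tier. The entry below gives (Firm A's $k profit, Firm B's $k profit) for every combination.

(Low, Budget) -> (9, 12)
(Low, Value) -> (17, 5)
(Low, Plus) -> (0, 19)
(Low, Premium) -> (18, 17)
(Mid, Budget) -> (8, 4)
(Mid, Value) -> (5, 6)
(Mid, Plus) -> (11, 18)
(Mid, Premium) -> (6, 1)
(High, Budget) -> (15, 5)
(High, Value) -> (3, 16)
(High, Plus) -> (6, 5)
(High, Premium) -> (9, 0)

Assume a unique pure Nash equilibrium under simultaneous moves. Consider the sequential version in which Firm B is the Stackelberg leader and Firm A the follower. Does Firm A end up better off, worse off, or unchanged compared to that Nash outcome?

Work backward from Firm A's decision.
- Budget → Firm A plays High (best of 9, 8, 15); Firm B gets 5.
- Value → Firm A plays Low (best of 17, 5, 3); Firm B gets 5.
- Plus → Firm A plays Mid (best of 0, 11, 6); Firm B gets 18.
- Premium → Firm A plays Low (best of 18, 6, 9); Firm B gets 17.
Firm B's induced payoffs are 5, 5, 18, 17, so Firm B commits to Plus. Subgame-perfect outcome: (Mid, Plus) with payoffs (11, 18).
Now find the simultaneous Nash equilibrium.
Firm A's best replies: Budget→High; Value→Low; Plus→Mid; Premium→Low.
Firm B's best replies: Low→Plus; Mid→Plus; High→Value.
Only (Mid, Plus) has each player best-responding; Nash payoffs (11, 18).
Firm A earns 11 sequentially versus 11 at the Nash outcome: unchanged.

unchanged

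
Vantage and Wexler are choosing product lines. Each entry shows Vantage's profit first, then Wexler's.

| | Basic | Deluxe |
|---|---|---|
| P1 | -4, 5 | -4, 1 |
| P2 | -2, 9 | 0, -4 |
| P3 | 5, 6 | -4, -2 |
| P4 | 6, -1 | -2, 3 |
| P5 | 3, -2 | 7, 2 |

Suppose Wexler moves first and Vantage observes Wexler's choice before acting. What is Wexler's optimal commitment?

Deluxe

Solve by backward induction (Wexler leads).
- Basic → Vantage plays P4 (best of -4, -2, 5, 6, 3); Wexler gets -1.
- Deluxe → Vantage plays P5 (best of -4, 0, -4, -2, 7); Wexler gets 2.
Among -1, 2, the best is 2 at Deluxe. Subgame-perfect outcome: (P5, Deluxe) with payoffs (7, 2).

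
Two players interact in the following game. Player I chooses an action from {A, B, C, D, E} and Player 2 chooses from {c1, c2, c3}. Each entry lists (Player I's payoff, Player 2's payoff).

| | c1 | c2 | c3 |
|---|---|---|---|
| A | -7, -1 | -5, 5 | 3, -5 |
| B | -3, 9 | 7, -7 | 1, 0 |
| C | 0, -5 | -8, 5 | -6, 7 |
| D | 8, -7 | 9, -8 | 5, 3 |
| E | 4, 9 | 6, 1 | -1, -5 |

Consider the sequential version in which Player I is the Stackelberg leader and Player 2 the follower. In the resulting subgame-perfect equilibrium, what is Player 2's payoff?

3

Backward induction with Player I moving first.
- A → Player 2 plays c2 (best of -1, 5, -5); Player I gets -5.
- B → Player 2 plays c1 (best of 9, -7, 0); Player I gets -3.
- C → Player 2 plays c3 (best of -5, 5, 7); Player I gets -6.
- D → Player 2 plays c3 (best of -7, -8, 3); Player I gets 5.
- E → Player 2 plays c1 (best of 9, 1, -5); Player I gets 4.
Player I's induced payoffs are -5, -3, -6, 5, 4, so Player I commits to D. Subgame-perfect outcome: (D, c3) with payoffs (5, 3).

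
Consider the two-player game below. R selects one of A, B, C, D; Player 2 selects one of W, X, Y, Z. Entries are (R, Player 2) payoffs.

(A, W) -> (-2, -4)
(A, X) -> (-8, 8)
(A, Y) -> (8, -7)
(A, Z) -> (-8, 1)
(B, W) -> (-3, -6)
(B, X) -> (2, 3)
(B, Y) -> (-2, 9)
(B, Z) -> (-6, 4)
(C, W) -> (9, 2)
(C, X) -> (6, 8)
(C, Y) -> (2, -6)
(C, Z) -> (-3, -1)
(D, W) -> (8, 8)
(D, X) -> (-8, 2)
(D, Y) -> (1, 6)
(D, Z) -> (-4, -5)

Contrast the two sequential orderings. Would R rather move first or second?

If R leads: Player 2's best replies are A→X, B→Y, C→X, D→W; R's induced payoffs -8, -2, 6, 8; outcome (D, W), payoffs (8, 8).
If Player 2 leads: R's best replies are W→C, X→C, Y→A, Z→C; Player 2's induced payoffs 2, 8, -7, -1; outcome (C, X), payoffs (6, 8).
R gets 8 moving first and 6 moving second, so R prefers to move first.

first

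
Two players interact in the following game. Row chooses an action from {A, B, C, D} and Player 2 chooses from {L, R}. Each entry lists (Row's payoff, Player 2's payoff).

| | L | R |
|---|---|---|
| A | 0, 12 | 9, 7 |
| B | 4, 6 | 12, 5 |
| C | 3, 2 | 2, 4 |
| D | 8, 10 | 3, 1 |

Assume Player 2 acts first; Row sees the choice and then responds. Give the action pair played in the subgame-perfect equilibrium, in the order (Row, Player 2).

Row best-responds to each possible Player 2 move:
- L → Row plays D (best of 0, 4, 3, 8); Player 2 gets 10.
- R → Row plays B (best of 9, 12, 2, 3); Player 2 gets 5.
Player 2's induced payoffs are 10, 5, so Player 2 commits to L. Subgame-perfect outcome: (D, L) with payoffs (8, 10).

(D, L)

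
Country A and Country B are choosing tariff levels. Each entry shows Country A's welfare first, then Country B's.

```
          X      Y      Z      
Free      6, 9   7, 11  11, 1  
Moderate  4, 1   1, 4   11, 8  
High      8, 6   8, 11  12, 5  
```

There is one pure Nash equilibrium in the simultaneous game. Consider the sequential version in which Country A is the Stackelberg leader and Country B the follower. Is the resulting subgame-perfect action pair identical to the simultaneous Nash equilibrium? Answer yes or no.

no

Country B best-responds to each possible Country A move:
- Free: BR = Y, leader payoff 7.
- Moderate: BR = Z, leader payoff 11.
- High: BR = Y, leader payoff 8.
Among 7, 11, 8, the best is 11 at Moderate. Subgame-perfect outcome: (Moderate, Z) with payoffs (11, 8).
Now find the simultaneous Nash equilibrium.
Country A's best replies: X→High; Y→High; Z→High.
Country B's best replies: Free→Y; Moderate→Z; High→Y.
The unique mutual best reply is (High, Y), giving (8, 11).
Sequential outcome (Moderate, Z) differs from the Nash profile (High, Y).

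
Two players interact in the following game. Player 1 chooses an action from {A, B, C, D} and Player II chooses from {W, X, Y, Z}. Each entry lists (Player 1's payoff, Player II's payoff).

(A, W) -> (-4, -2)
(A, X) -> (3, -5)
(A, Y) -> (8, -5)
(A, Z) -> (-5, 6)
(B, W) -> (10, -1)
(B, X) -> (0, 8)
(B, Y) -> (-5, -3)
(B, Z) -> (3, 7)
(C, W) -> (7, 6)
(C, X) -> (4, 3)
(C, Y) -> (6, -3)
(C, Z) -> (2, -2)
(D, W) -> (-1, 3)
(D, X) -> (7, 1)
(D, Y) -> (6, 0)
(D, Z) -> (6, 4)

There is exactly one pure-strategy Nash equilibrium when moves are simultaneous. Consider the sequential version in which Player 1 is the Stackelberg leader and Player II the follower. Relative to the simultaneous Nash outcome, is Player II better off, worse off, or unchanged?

Backward induction with Player 1 moving first.
- A: BR = Z, leader payoff -5.
- B: BR = X, leader payoff 0.
- C: BR = W, leader payoff 7.
- D: BR = Z, leader payoff 6.
Player 1's induced payoffs are -5, 0, 7, 6, so Player 1 commits to C. Subgame-perfect outcome: (C, W) with payoffs (7, 6).
Now find the simultaneous Nash equilibrium.
Player 1's best replies: W→B; X→D; Y→A; Z→D.
Player II's best replies: A→Z; B→X; C→W; D→Z.
Only (D, Z) has each player best-responding; Nash payoffs (6, 4).
Player II earns 6 sequentially versus 4 at the Nash outcome: better off.

better off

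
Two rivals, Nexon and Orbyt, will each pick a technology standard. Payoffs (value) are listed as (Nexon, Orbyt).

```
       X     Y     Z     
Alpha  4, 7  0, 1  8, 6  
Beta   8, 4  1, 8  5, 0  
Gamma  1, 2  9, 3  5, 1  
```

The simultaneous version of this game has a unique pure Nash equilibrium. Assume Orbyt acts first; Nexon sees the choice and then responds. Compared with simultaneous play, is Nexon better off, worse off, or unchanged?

Backward induction with Orbyt moving first.
- X → Nexon plays Beta (best of 4, 8, 1); Orbyt gets 4.
- Y → Nexon plays Gamma (best of 0, 1, 9); Orbyt gets 3.
- Z → Nexon plays Alpha (best of 8, 5, 5); Orbyt gets 6.
Orbyt's induced payoffs are 4, 3, 6, so Orbyt commits to Z. Subgame-perfect outcome: (Alpha, Z) with payoffs (8, 6).
Under simultaneous play:
Nexon's best replies: X→Beta; Y→Gamma; Z→Alpha.
Orbyt's best replies: Alpha→X; Beta→Y; Gamma→Y.
Only (Gamma, Y) has each player best-responding; Nash payoffs (9, 3).
Nexon earns 8 sequentially versus 9 at the Nash outcome: worse off.

worse off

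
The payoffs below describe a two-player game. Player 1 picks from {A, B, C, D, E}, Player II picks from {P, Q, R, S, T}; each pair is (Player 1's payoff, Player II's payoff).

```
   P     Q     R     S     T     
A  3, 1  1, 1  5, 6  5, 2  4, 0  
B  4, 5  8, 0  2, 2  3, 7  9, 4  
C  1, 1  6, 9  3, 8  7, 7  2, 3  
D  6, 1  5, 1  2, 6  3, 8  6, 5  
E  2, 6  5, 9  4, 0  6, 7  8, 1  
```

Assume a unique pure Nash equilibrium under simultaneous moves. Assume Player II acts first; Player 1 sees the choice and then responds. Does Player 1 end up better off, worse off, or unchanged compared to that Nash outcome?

Work backward from Player 1's decision.
- P → Player 1 plays D (best of 3, 4, 1, 6, 2); Player II gets 1.
- Q → Player 1 plays B (best of 1, 8, 6, 5, 5); Player II gets 0.
- R → Player 1 plays A (best of 5, 2, 3, 2, 4); Player II gets 6.
- S → Player 1 plays C (best of 5, 3, 7, 3, 6); Player II gets 7.
- T → Player 1 plays B (best of 4, 9, 2, 6, 8); Player II gets 4.
Maximizing over 1, 0, 6, 7, 4, Player II chooses S. Subgame-perfect outcome: (C, S) with payoffs (7, 7).
Under simultaneous play:
Player 1's best replies: P→D; Q→B; R→A; S→C; T→B.
Player II's best replies: A→R; B→S; C→Q; D→S; E→Q.
Only (A, R) has each player best-responding; Nash payoffs (5, 6).
Player 1 earns 7 sequentially versus 5 at the Nash outcome: better off.

better off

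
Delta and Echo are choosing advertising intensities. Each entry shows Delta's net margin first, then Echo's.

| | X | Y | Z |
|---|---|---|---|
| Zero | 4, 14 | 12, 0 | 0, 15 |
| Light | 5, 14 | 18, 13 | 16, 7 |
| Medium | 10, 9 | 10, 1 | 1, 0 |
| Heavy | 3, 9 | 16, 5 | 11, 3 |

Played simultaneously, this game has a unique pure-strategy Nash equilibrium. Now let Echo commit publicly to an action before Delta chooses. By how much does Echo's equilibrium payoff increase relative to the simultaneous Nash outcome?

4

Work backward from Delta's decision.
- X: BR = Medium, leader payoff 9.
- Y: BR = Light, leader payoff 13.
- Z: BR = Light, leader payoff 7.
Maximizing over 9, 13, 7, Echo chooses Y. Subgame-perfect outcome: (Light, Y) with payoffs (18, 13).
Now find the simultaneous Nash equilibrium.
Delta's best replies: X→Medium; Y→Light; Z→Light.
Echo's best replies: Zero→Z; Light→X; Medium→X; Heavy→X.
The unique mutual best reply is (Medium, X), giving (10, 9).
Echo's commitment gain: 13 − 9 = 4.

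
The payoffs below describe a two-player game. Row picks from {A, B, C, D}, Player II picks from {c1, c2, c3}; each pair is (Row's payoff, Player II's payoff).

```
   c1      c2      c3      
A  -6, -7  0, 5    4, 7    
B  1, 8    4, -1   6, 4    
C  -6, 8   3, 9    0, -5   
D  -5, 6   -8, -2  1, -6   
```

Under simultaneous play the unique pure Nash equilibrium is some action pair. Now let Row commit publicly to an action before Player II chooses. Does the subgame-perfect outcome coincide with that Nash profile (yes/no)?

Solve by backward induction (Row leads).
- A: BR = c3, leader payoff 4.
- B: BR = c1, leader payoff 1.
- C: BR = c2, leader payoff 3.
- D: BR = c1, leader payoff -5.
Among 4, 1, 3, -5, the best is 4 at A. Subgame-perfect outcome: (A, c3) with payoffs (4, 7).
For the simultaneous game, intersect best replies.
Row's best replies: c1→B; c2→B; c3→B.
Player II's best replies: A→c3; B→c1; C→c2; D→c1.
Only (B, c1) has each player best-responding; Nash payoffs (1, 8).
Sequential outcome (A, c3) differs from the Nash profile (B, c1).

no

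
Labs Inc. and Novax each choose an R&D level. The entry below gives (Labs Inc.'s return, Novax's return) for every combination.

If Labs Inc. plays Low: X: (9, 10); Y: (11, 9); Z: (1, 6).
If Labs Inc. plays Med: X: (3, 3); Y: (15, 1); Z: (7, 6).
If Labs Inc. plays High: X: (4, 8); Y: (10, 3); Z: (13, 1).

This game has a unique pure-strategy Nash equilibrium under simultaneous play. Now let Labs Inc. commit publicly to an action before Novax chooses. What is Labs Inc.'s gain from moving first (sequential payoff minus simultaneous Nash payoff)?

Backward induction with Labs Inc. moving first.
- Low: Novax compares 10, 9, 6 and picks X; Labs Inc. would get 9.
- Med: Novax compares 3, 1, 6 and picks Z; Labs Inc. would get 7.
- High: Novax compares 8, 3, 1 and picks X; Labs Inc. would get 4.
Labs Inc.'s induced payoffs are 9, 7, 4, so Labs Inc. commits to Low. Subgame-perfect outcome: (Low, X) with payoffs (9, 10).
For the simultaneous game, intersect best replies.
Labs Inc.'s best replies: X→Low; Y→Med; Z→High.
Novax's best replies: Low→X; Med→Z; High→X.
The unique mutual best reply is (Low, X), giving (9, 10).
Labs Inc.'s commitment gain: 9 − 9 = 0.

0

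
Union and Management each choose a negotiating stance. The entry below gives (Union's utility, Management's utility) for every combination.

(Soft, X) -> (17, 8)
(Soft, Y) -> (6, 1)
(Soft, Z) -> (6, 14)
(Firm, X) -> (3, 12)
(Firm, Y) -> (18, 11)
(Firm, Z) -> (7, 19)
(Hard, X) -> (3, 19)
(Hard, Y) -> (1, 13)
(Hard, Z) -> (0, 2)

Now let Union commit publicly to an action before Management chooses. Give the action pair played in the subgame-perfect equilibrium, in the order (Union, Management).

(Firm, Z)

Backward induction with Union moving first.
- Soft → Management plays Z (best of 8, 1, 14); Union gets 6.
- Firm → Management plays Z (best of 12, 11, 19); Union gets 7.
- Hard → Management plays X (best of 19, 13, 2); Union gets 3.
Maximizing over 6, 7, 3, Union chooses Firm. Subgame-perfect outcome: (Firm, Z) with payoffs (7, 19).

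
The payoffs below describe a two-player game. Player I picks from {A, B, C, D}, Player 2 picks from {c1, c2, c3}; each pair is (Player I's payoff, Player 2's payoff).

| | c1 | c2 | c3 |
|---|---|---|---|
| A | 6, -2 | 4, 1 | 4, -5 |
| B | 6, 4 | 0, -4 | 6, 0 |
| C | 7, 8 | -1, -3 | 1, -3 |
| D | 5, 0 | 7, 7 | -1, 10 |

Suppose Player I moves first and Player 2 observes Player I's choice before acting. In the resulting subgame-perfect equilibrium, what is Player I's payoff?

Player 2 best-responds to each possible Player I move:
- A: Player 2 compares -2, 1, -5 and picks c2; Player I would get 4.
- B: Player 2 compares 4, -4, 0 and picks c1; Player I would get 6.
- C: Player 2 compares 8, -3, -3 and picks c1; Player I would get 7.
- D: Player 2 compares 0, 7, 10 and picks c3; Player I would get -1.
Player I's induced payoffs are 4, 6, 7, -1, so Player I commits to C. Subgame-perfect outcome: (C, c1) with payoffs (7, 8).

7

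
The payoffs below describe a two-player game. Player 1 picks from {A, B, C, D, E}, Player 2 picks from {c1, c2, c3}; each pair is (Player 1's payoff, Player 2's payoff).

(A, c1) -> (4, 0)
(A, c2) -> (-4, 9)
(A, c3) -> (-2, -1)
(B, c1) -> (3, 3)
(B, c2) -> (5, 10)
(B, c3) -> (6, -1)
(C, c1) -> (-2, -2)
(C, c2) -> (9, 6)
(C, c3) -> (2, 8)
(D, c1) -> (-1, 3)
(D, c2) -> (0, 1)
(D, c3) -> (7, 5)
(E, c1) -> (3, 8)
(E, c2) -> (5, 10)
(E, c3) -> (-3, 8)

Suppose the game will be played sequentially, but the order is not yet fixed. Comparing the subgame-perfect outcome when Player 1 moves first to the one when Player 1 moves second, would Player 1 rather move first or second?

If Player 1 leads: Player 2's best replies are A→c2, B→c2, C→c3, D→c3, E→c2; Player 1's induced payoffs -4, 5, 2, 7, 5; outcome (D, c3), payoffs (7, 5).
If Player 2 leads: Player 1's best replies are c1→A, c2→C, c3→D; Player 2's induced payoffs 0, 6, 5; outcome (C, c2), payoffs (9, 6).
Player 1 gets 7 moving first and 9 moving second, so Player 1 prefers to move second.

second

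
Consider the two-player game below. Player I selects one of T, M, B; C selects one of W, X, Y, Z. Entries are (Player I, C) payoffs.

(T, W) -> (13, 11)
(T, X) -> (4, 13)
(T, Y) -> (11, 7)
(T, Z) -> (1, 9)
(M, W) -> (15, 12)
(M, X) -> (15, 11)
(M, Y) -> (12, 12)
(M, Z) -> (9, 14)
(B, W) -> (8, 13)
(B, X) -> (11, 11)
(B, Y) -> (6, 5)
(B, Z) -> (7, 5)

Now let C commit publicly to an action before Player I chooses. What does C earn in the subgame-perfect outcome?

14

Work backward from Player I's decision.
- W: BR = M, leader payoff 12.
- X: BR = M, leader payoff 11.
- Y: BR = M, leader payoff 12.
- Z: BR = M, leader payoff 14.
Maximizing over 12, 11, 12, 14, C chooses Z. Subgame-perfect outcome: (M, Z) with payoffs (9, 14).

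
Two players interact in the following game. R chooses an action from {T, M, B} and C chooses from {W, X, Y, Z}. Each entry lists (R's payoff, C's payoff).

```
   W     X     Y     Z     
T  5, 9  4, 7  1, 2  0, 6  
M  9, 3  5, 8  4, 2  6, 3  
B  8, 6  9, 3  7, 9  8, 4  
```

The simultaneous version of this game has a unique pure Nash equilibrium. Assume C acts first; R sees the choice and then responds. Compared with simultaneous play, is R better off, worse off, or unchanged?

unchanged

Backward induction with C moving first.
- W: R compares 5, 9, 8 and picks M; C would get 3.
- X: R compares 4, 5, 9 and picks B; C would get 3.
- Y: R compares 1, 4, 7 and picks B; C would get 9.
- Z: R compares 0, 6, 8 and picks B; C would get 4.
Among 3, 3, 9, 4, the best is 9 at Y. Subgame-perfect outcome: (B, Y) with payoffs (7, 9).
Now find the simultaneous Nash equilibrium.
R's best replies: W→M; X→B; Y→B; Z→B.
C's best replies: T→W; M→X; B→Y.
Only (B, Y) has each player best-responding; Nash payoffs (7, 9).
R earns 7 sequentially versus 7 at the Nash outcome: unchanged.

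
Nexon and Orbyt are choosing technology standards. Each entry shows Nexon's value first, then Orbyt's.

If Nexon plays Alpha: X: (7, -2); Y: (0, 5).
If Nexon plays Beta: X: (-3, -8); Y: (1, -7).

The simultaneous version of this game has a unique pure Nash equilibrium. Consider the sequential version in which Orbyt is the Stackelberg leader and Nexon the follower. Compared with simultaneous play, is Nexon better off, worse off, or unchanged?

better off

Solve by backward induction (Orbyt leads).
- X: BR = Alpha, leader payoff -2.
- Y: BR = Beta, leader payoff -7.
Maximizing over -2, -7, Orbyt chooses X. Subgame-perfect outcome: (Alpha, X) with payoffs (7, -2).
Now find the simultaneous Nash equilibrium.
Nexon's best replies: X→Alpha; Y→Beta.
Orbyt's best replies: Alpha→Y; Beta→Y.
The unique mutual best reply is (Beta, Y), giving (1, -7).
Nexon earns 7 sequentially versus 1 at the Nash outcome: better off.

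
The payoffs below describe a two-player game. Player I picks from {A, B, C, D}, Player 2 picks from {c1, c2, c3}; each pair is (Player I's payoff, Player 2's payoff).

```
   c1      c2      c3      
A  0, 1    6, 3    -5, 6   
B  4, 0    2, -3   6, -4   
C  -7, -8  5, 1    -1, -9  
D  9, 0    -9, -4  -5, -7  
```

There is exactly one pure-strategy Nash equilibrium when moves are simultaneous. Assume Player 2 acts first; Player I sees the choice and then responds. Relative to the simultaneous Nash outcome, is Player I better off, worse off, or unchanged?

Work backward from Player I's decision.
- c1: BR = D, leader payoff 0.
- c2: BR = A, leader payoff 3.
- c3: BR = B, leader payoff -4.
Player 2's induced payoffs are 0, 3, -4, so Player 2 commits to c2. Subgame-perfect outcome: (A, c2) with payoffs (6, 3).
For the simultaneous game, intersect best replies.
Player I's best replies: c1→D; c2→A; c3→B.
Player 2's best replies: A→c3; B→c1; C→c2; D→c1.
The unique mutual best reply is (D, c1), giving (9, 0).
Player I earns 6 sequentially versus 9 at the Nash outcome: worse off.

worse off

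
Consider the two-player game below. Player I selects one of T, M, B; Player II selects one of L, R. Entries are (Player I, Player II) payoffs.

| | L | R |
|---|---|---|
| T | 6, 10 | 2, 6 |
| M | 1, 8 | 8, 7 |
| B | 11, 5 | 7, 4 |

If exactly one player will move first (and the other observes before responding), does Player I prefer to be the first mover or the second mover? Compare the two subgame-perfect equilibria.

If Player I leads: Player II's best replies are T→L, M→L, B→L; Player I's induced payoffs 6, 1, 11; outcome (B, L), payoffs (11, 5).
If Player II leads: Player I's best replies are L→B, R→M; Player II's induced payoffs 5, 7; outcome (M, R), payoffs (8, 7).
Player I gets 11 moving first and 8 moving second, so Player I prefers to move first.

first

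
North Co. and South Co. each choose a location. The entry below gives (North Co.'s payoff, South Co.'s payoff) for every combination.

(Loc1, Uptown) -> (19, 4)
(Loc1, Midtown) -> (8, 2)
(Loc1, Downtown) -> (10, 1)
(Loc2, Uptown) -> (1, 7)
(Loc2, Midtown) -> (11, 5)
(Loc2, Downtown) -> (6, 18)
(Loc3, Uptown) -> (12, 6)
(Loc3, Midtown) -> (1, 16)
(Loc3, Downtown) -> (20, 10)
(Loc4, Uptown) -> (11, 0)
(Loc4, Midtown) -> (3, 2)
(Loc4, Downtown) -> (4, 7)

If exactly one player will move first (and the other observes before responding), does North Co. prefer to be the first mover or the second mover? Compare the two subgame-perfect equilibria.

second

If North Co. leads: South Co.'s best replies are Loc1→Uptown, Loc2→Downtown, Loc3→Midtown, Loc4→Downtown; North Co.'s induced payoffs 19, 6, 1, 4; outcome (Loc1, Uptown), payoffs (19, 4).
If South Co. leads: North Co.'s best replies are Uptown→Loc1, Midtown→Loc2, Downtown→Loc3; South Co.'s induced payoffs 4, 5, 10; outcome (Loc3, Downtown), payoffs (20, 10).
North Co. gets 19 moving first and 20 moving second, so North Co. prefers to move second.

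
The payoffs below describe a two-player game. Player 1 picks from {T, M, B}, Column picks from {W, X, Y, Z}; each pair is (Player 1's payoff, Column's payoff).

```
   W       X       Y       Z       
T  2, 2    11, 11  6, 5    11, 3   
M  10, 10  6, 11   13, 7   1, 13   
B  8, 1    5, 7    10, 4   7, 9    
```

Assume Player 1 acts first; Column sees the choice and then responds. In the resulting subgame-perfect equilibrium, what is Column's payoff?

11

Work backward from Column's decision.
- T: Column compares 2, 11, 5, 3 and picks X; Player 1 would get 11.
- M: Column compares 10, 11, 7, 13 and picks Z; Player 1 would get 1.
- B: Column compares 1, 7, 4, 9 and picks Z; Player 1 would get 7.
Player 1's induced payoffs are 11, 1, 7, so Player 1 commits to T. Subgame-perfect outcome: (T, X) with payoffs (11, 11).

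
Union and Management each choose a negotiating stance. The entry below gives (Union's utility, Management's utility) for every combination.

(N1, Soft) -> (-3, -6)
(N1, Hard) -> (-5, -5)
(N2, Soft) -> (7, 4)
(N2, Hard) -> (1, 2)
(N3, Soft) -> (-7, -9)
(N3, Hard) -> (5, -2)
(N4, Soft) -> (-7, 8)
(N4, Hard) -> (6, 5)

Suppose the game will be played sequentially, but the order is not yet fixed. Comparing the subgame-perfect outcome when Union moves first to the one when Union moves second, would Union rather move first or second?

If Union leads: Management's best replies are N1→Hard, N2→Soft, N3→Hard, N4→Soft; Union's induced payoffs -5, 7, 5, -7; outcome (N2, Soft), payoffs (7, 4).
If Management leads: Union's best replies are Soft→N2, Hard→N4; Management's induced payoffs 4, 5; outcome (N4, Hard), payoffs (6, 5).
Union gets 7 moving first and 6 moving second, so Union prefers to move first.

first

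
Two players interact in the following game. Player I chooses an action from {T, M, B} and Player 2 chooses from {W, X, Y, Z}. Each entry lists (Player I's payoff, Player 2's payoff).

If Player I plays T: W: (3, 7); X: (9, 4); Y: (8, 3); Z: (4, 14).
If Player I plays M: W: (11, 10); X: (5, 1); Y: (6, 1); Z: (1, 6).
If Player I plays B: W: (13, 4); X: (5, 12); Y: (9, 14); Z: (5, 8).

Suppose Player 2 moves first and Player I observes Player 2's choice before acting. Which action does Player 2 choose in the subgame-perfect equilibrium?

Work backward from Player I's decision.
- W: Player I compares 3, 11, 13 and picks B; Player 2 would get 4.
- X: Player I compares 9, 5, 5 and picks T; Player 2 would get 4.
- Y: Player I compares 8, 6, 9 and picks B; Player 2 would get 14.
- Z: Player I compares 4, 1, 5 and picks B; Player 2 would get 8.
Maximizing over 4, 4, 14, 8, Player 2 chooses Y. Subgame-perfect outcome: (B, Y) with payoffs (9, 14).

Y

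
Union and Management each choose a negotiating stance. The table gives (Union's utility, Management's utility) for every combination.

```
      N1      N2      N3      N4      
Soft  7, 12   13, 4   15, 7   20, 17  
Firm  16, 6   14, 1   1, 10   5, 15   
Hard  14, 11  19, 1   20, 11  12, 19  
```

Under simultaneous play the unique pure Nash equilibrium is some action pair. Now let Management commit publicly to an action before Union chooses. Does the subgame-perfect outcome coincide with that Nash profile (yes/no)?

yes

Backward induction with Management moving first.
- N1: Union compares 7, 16, 14 and picks Firm; Management would get 6.
- N2: Union compares 13, 14, 19 and picks Hard; Management would get 1.
- N3: Union compares 15, 1, 20 and picks Hard; Management would get 11.
- N4: Union compares 20, 5, 12 and picks Soft; Management would get 17.
Maximizing over 6, 1, 11, 17, Management chooses N4. Subgame-perfect outcome: (Soft, N4) with payoffs (20, 17).
For the simultaneous game, intersect best replies.
Union's best replies: N1→Firm; N2→Hard; N3→Hard; N4→Soft.
Management's best replies: Soft→N4; Firm→N4; Hard→N4.
The unique mutual best reply is (Soft, N4), giving (20, 17).
Sequential outcome (Soft, N4) coincides with the Nash profile (Soft, N4).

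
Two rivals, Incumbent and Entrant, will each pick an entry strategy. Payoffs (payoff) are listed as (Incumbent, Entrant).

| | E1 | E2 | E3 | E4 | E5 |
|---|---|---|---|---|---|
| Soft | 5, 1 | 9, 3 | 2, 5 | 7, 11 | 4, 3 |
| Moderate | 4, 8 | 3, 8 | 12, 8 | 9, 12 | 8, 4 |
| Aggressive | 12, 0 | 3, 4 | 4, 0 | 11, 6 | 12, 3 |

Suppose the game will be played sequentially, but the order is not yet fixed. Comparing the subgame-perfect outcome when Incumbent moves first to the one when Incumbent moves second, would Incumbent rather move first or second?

If Incumbent leads: Entrant's best replies are Soft→E4, Moderate→E4, Aggressive→E4; Incumbent's induced payoffs 7, 9, 11; outcome (Aggressive, E4), payoffs (11, 6).
If Entrant leads: Incumbent's best replies are E1→Aggressive, E2→Soft, E3→Moderate, E4→Aggressive, E5→Aggressive; Entrant's induced payoffs 0, 3, 8, 6, 3; outcome (Moderate, E3), payoffs (12, 8).
Incumbent gets 11 moving first and 12 moving second, so Incumbent prefers to move second.

second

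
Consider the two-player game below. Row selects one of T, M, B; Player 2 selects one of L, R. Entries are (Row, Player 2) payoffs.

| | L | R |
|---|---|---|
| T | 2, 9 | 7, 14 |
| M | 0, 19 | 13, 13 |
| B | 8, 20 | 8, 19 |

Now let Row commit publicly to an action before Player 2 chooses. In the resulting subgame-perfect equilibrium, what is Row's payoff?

Work backward from Player 2's decision.
- T → Player 2 plays R (best of 9, 14); Row gets 7.
- M → Player 2 plays L (best of 19, 13); Row gets 0.
- B → Player 2 plays L (best of 20, 19); Row gets 8.
Maximizing over 7, 0, 8, Row chooses B. Subgame-perfect outcome: (B, L) with payoffs (8, 20).

8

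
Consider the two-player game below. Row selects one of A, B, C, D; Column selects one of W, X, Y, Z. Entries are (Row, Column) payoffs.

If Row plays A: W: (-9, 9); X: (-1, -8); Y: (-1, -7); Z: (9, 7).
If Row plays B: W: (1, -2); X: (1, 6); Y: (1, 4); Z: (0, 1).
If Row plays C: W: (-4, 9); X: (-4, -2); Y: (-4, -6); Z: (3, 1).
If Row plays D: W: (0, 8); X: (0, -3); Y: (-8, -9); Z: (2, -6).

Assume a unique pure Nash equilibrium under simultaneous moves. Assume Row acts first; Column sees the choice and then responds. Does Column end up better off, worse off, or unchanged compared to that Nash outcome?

unchanged

Backward induction with Row moving first.
- A: Column compares 9, -8, -7, 7 and picks W; Row would get -9.
- B: Column compares -2, 6, 4, 1 and picks X; Row would get 1.
- C: Column compares 9, -2, -6, 1 and picks W; Row would get -4.
- D: Column compares 8, -3, -9, -6 and picks W; Row would get 0.
Among -9, 1, -4, 0, the best is 1 at B. Subgame-perfect outcome: (B, X) with payoffs (1, 6).
Under simultaneous play:
Row's best replies: W→B; X→B; Y→B; Z→A.
Column's best replies: A→W; B→X; C→W; D→W.
The unique mutual best reply is (B, X), giving (1, 6).
Column earns 6 sequentially versus 6 at the Nash outcome: unchanged.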